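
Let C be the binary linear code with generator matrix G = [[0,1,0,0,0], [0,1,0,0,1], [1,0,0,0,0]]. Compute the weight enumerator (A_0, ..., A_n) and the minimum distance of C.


Weight distribution: A_0 = 1, A_1 = 3, A_2 = 3, A_3 = 1. Minimum distance d = 1.

Enumerate all 2^3 = 8 messages m ∈ F_2^3.
For each, compute codeword c = mG in F_2^5, then tally its weight.
  m = 000 → c = 00000, weight = 0.
  m = 100 → c = 01000, weight = 1.
  m = 010 → c = 01001, weight = 2.
  m = 110 → c = 00001, weight = 1.
  m = 001 → c = 10000, weight = 1.
  m = 101 → c = 11000, weight = 2.
  m = 011 → c = 11001, weight = 3.
  m = 111 → c = 10001, weight = 2.
Tally weights:
  weight 0: 1 codewords.
  weight 1: 3 codewords.
  weight 2: 3 codewords.
  weight 3: 1 codewords.
Minimum distance d = smallest w > 0 with A_w > 0 = 1.
Sanity: Σ A_w = 8 = 2^3 = 8 ✓.


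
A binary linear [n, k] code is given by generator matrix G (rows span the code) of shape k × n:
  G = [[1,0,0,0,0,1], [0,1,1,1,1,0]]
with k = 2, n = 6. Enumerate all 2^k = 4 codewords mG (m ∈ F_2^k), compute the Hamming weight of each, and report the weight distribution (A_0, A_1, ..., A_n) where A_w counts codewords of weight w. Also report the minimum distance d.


Weight distribution: A_0 = 1, A_2 = 1, A_4 = 1, A_6 = 1. Minimum distance d = 2.

Enumerate all 2^2 = 4 messages m ∈ F_2^2.
For each, compute codeword c = mG in F_2^6, then tally its weight.
  m = 00 → c = 000000, weight = 0.
  m = 10 → c = 100001, weight = 2.
  m = 01 → c = 011110, weight = 4.
  m = 11 → c = 111111, weight = 6.
Tally weights:
  weight 0: 1 codewords.
  weight 2: 1 codewords.
  weight 4: 1 codewords.
  weight 6: 1 codewords.
Minimum distance d = smallest w > 0 with A_w > 0 = 2.
Sanity: Σ A_w = 4 = 2^2 = 4 ✓.


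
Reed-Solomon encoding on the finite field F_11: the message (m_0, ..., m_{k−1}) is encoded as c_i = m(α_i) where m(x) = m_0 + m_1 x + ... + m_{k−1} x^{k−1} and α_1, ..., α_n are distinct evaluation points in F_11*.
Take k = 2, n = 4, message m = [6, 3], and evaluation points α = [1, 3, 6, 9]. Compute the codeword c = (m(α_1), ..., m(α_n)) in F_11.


c = [9, 4, 2, 0]

Message polynomial: m(x) = 6 + 3·x (mod 11).
For each evaluation point α_i, compute m(α_i) mod 11:
  α_1 = 1: Horner steps 3 → 9, so m(1) = 9.
  α_2 = 3: Horner steps 3 → 4, so m(3) = 4.
  α_3 = 6: Horner steps 3 → 2, so m(6) = 2.
  α_4 = 9: Horner steps 3 → 0, so m(9) = 0.
Codeword c = [9, 4, 2, 0] ∈ F_11^4.


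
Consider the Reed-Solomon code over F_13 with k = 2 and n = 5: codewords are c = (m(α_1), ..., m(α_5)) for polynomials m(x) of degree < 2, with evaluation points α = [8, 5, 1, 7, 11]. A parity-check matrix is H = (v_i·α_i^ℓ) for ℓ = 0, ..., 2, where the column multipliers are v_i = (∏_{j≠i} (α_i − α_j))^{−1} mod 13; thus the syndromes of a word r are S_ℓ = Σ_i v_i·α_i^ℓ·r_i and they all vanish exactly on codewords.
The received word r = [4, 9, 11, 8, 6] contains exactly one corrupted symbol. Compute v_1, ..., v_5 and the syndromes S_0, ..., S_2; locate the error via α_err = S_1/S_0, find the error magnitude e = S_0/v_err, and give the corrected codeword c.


S = (8, 12, 5), error at position 1, error magnitude e = 3, c = [1, 9, 11, 8, 6].

Step 1: column multipliers v_i = (∏_{j≠i}(α_i − α_j))^{−1} mod 13.
  i = 1 (α = 8): (8−5)(8−1)(8−7)(8−11) = 3·7·1·(−3) = −63 ≡ 2, so v_1 = 2^{−1} = 7 (mod 13).
  i = 2 (α = 5): (5−8)(5−1)(5−7)(5−11) = (−3)·4·(−2)·(−6) = −144 ≡ 12, so v_2 = 12^{−1} = 12 (mod 13).
  i = 3 (α = 1): (1−8)(1−5)(1−7)(1−11) = (−7)·(−4)·(−6)·(−10) = 1680 ≡ 3, so v_3 = 3^{−1} = 9 (mod 13).
  i = 4 (α = 7): (7−8)(7−5)(7−1)(7−11) = (−1)·2·6·(−4) = 48 ≡ 9, so v_4 = 9^{−1} = 3 (mod 13).
  i = 5 (α = 11): (11−8)(11−5)(11−1)(11−7) = 3·6·10·4 = 720 ≡ 5, so v_5 = 5^{−1} = 8 (mod 13).
  v = [7, 12, 9, 3, 8].
Step 2: syndromes of r = [4, 9, 11, 8, 6] (all sums mod 13).
  S_0 = Σ v_i r_i = 7·4 + 12·9 + 9·11 + 3·8 + 8·6 = 307 ≡ 8.
  S_1 = Σ v_i α_i r_i = 7·8·4 + 12·5·9 + 9·1·11 + 3·7·8 + 8·11·6 = 1559 ≡ 12.
  α_i^2 mod 13 = [12, 12, 1, 10, 4].
  S_2 = Σ v_i α_i^2 r_i = 7·12·4 + 12·12·9 + 9·1·11 + 3·10·8 + 8·4·6 = 2163 ≡ 5.
  S = (8, 12, 5) ≠ 0, so r is not a codeword (an error is present).
Step 3: locate the error. For a single error e at position i, S_ℓ = v_i·e·α_i^ℓ, so α_err = S_1/S_0.
  S_0^{−1} = 8^{−1} = 5 (mod 13), so α_err = 12·5 = 60 ≡ 8 = α_1. Error position i = 1.
  Consistency check: S_2/S_1 = 5·12 = 60 ≡ 8 = α_err ✓ (single-error assumption holds).
Step 4: error magnitude e = S_0/v_1 = S_0·∏_{j≠1}(α_1 − α_j) = 8·2 = 16 ≡ 3 (mod 13).
Step 5: correct position 1: c_1 = r_1 − e = 4 − 3 ≡ 1 (mod 13). Hence c = [1, 9, 11, 8, 6].
  Check: interpolating c through the α_i gives m(x) = 5 + 6·x (degree < 2) with m(α_i) = c_i for every i, so c is indeed a codeword.


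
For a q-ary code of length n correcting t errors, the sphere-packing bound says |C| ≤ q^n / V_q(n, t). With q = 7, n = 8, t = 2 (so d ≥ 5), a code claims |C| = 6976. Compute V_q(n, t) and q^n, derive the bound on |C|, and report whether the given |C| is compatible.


V_q(n, t) = 1057, q^n = 5764801, Hamming bound = 5453, |C| = 6976 > bound (violated).

Step 1: Compute V_q(n, t) = Σ_{j=0}^2 C(n, j) (q−1)^j.
  j = 0: C(8,0)·(6)^0 = 1·1 = 1.
  j = 1: C(8,1)·(6)^1 = 8·6 = 48.
  j = 2: C(8,2)·(6)^2 = 28·36 = 1008.
  V_q(n, t) = 1 + 48 + 1008 = 1057.
Step 2: q^n = 7^8 = 5764801.
Step 3: Hamming bound ⌊q^n / V_q(n,t)⌋ = ⌊5764801/1057⌋ = 5453.
Step 4: Compare |C| = 6976 to 5453: violated.
The claimed |C| lies above the Hamming bound, so no 7-ary code of length 8 with d ≥ 5 can have 6976 codewords.


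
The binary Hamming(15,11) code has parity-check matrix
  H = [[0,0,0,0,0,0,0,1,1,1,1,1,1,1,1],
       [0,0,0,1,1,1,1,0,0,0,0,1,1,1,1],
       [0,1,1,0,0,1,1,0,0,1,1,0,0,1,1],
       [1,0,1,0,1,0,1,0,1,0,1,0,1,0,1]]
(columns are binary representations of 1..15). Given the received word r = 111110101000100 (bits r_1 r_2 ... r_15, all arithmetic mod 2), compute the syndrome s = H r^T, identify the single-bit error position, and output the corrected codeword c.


s = (0, 0, 1, 0)^T, error position = 2, corrected codeword c = 101110101000100

Compute s = H r^T mod 2 one row at a time:
  s_1 = 0 + 1 + 0 + 0 + 0 + 1 + 0 + 0 = 2 ≡ 0 (mod 2).
  s_2 = 1 + 1 + 0 + 1 + 0 + 1 + 0 + 0 = 4 ≡ 0 (mod 2).
  s_3 = 1 + 1 + 0 + 1 + 0 + 0 + 0 + 0 = 3 ≡ 1 (mod 2).
  s_4 = 1 + 1 + 1 + 1 + 1 + 0 + 1 + 0 = 6 ≡ 0 (mod 2).
s = (0, 0, 1, 0)^T — this equals column 2 of H (binary 0010), so error is at position 2.
Correct: flip bit 2 of r = 111110101000100 to get c = 101110101000100.


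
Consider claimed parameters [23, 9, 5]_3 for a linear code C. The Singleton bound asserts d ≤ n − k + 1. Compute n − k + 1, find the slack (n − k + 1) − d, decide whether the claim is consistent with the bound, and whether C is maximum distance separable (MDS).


Singleton RHS = n − k + 1 = 15, slack = 10, bound satisfied, not MDS.

Singleton bound: d ≤ n − k + 1.
Here n = 23, k = 9, so n − k + 1 = 15.
Given d = 5, check d ≤ 15: YES.
Slack = (n − k + 1) − d = 10.
The code is NOT MDS (slack = 10 > 0).
Description: the claimed parameters are [23, 9, 5]_3; such a code would be non-MDS.


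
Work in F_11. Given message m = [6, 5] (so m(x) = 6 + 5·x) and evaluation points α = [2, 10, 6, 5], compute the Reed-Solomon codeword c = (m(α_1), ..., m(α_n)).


c = [5, 1, 3, 9]

Message polynomial: m(x) = 6 + 5·x (mod 11).
For each evaluation point α_i, compute m(α_i) mod 11:
  α_1 = 2: Horner steps 5 → 5, so m(2) = 5.
  α_2 = 10: Horner steps 5 → 1, so m(10) = 1.
  α_3 = 6: Horner steps 5 → 3, so m(6) = 3.
  α_4 = 5: Horner steps 5 → 9, so m(5) = 9.
Codeword c = [5, 1, 3, 9] ∈ F_11^4.


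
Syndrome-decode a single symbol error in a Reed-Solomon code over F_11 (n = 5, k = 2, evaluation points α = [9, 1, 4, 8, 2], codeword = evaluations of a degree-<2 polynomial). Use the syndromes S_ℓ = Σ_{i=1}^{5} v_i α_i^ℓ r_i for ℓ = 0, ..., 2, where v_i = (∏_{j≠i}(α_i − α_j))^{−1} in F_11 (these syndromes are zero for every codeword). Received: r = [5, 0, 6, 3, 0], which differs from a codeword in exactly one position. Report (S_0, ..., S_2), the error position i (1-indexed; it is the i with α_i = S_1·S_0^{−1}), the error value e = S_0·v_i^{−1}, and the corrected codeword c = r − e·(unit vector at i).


S = (5, 10, 9), error at position 5, error magnitude e = 9, c = [5, 0, 6, 3, 2].

Step 1: column multipliers v_i = (∏_{j≠i}(α_i − α_j))^{−1} mod 11.
  i = 1 (α = 9): (9−1)(9−4)(9−8)(9−2) = 8·5·1·7 = 280 ≡ 5, so v_1 = 5^{−1} = 9 (mod 11).
  i = 2 (α = 1): (1−9)(1−4)(1−8)(1−2) = (−8)·(−3)·(−7)·(−1) = 168 ≡ 3, so v_2 = 3^{−1} = 4 (mod 11).
  i = 3 (α = 4): (4−9)(4−1)(4−8)(4−2) = (−5)·3·(−4)·2 = 120 ≡ 10, so v_3 = 10^{−1} = 10 (mod 11).
  i = 4 (α = 8): (8−9)(8−1)(8−4)(8−2) = (−1)·7·4·6 = −168 ≡ 8, so v_4 = 8^{−1} = 7 (mod 11).
  i = 5 (α = 2): (2−9)(2−1)(2−4)(2−8) = (−7)·1·(−2)·(−6) = −84 ≡ 4, so v_5 = 4^{−1} = 3 (mod 11).
  v = [9, 4, 10, 7, 3].
Step 2: syndromes of r = [5, 0, 6, 3, 0] (all sums mod 11).
  S_0 = Σ v_i r_i = 9·5 + 4·0 + 10·6 + 7·3 + 3·0 = 126 ≡ 5.
  S_1 = Σ v_i α_i r_i = 9·9·5 + 4·1·0 + 10·4·6 + 7·8·3 + 3·2·0 = 813 ≡ 10.
  α_i^2 mod 11 = [4, 1, 5, 9, 4].
  S_2 = Σ v_i α_i^2 r_i = 9·4·5 + 4·1·0 + 10·5·6 + 7·9·3 + 3·4·0 = 669 ≡ 9.
  S = (5, 10, 9) ≠ 0, so r is not a codeword (an error is present).
Step 3: locate the error. For a single error e at position i, S_ℓ = v_i·e·α_i^ℓ, so α_err = S_1/S_0.
  S_0^{−1} = 5^{−1} = 9 (mod 11), so α_err = 10·9 = 90 ≡ 2 = α_5. Error position i = 5.
  Consistency check: S_2/S_1 = 9·10 = 90 ≡ 2 = α_err ✓ (single-error assumption holds).
Step 4: error magnitude e = S_0/v_5 = S_0·∏_{j≠5}(α_5 − α_j) = 5·4 = 20 ≡ 9 (mod 11).
Step 5: correct position 5: c_5 = r_5 − e = 0 − 9 ≡ 2 (mod 11). Hence c = [5, 0, 6, 3, 2].
  Check: interpolating c through the α_i gives m(x) = 9 + 2·x (degree < 2) with m(α_i) = c_i for every i, so c is indeed a codeword.


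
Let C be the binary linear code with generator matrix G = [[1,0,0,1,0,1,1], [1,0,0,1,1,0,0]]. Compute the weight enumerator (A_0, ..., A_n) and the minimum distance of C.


Weight distribution: A_0 = 1, A_3 = 2, A_4 = 1. Minimum distance d = 3.

Enumerate all 2^2 = 4 messages m ∈ F_2^2.
For each, compute codeword c = mG in F_2^7, then tally its weight.
  m = 00 → c = 0000000, weight = 0.
  m = 10 → c = 1001011, weight = 4.
  m = 01 → c = 1001100, weight = 3.
  m = 11 → c = 0000111, weight = 3.
Tally weights:
  weight 0: 1 codewords.
  weight 3: 2 codewords.
  weight 4: 1 codewords.
Minimum distance d = smallest w > 0 with A_w > 0 = 3.
Sanity: Σ A_w = 4 = 2^2 = 4 ✓.


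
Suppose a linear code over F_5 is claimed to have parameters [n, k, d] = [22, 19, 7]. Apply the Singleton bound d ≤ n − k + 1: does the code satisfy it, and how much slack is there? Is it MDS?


Singleton RHS = n − k + 1 = 4, slack = -3, bound violated (no such code; not MDS).

Singleton bound: d ≤ n − k + 1.
Here n = 22, k = 19, so n − k + 1 = 4.
Given d = 7, check d ≤ 4: NO.
Slack = (n − k + 1) − d = -3.
The slack is negative: d = 7 exceeds n − k + 1 = 4 by 3, so the Singleton bound is violated and no linear [22, 19, 7]_5 code can exist. In particular it is not MDS (MDS requires d = n − k + 1 exactly).
Description: the claimed parameters are [22, 19, 7]_5; such a code would be impossible (violates the Singleton bound).


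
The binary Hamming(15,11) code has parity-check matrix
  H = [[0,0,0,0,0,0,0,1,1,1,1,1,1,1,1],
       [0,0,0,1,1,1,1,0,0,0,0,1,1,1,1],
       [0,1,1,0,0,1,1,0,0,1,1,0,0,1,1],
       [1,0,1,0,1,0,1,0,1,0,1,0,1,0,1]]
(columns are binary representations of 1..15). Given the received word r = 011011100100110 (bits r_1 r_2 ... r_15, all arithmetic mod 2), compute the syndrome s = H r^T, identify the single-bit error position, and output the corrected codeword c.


s = (1, 1, 0, 0)^T, error position = 12, corrected codeword c = 011011100101110

Compute s = H r^T mod 2 one row at a time:
  s_1 = 0 + 0 + 1 + 0 + 0 + 1 + 1 + 0 = 3 ≡ 1 (mod 2).
  s_2 = 0 + 1 + 1 + 1 + 0 + 1 + 1 + 0 = 5 ≡ 1 (mod 2).
  s_3 = 1 + 1 + 1 + 1 + 1 + 0 + 1 + 0 = 6 ≡ 0 (mod 2).
  s_4 = 0 + 1 + 1 + 1 + 0 + 0 + 1 + 0 = 4 ≡ 0 (mod 2).
s = (1, 1, 0, 0)^T — this equals column 12 of H (binary 1100), so error is at position 12.
Correct: flip bit 12 of r = 011011100100110 to get c = 011011100101110.


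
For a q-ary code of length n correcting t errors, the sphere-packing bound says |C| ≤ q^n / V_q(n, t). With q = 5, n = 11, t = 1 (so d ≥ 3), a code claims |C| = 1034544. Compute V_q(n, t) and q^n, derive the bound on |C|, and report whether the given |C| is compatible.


V_q(n, t) = 45, q^n = 48828125, Hamming bound = 1085069, |C| = 1034544 ≤ bound (satisfied).

Step 1: Compute V_q(n, t) = Σ_{j=0}^1 C(n, j) (q−1)^j.
  j = 0: C(11,0)·(4)^0 = 1·1 = 1.
  j = 1: C(11,1)·(4)^1 = 11·4 = 44.
  V_q(n, t) = 1 + 44 = 45.
Step 2: q^n = 5^11 = 48828125.
Step 3: Hamming bound ⌊q^n / V_q(n,t)⌋ = ⌊48828125/45⌋ = 1085069.
Step 4: Compare |C| = 1034544 to 1085069: satisfied.
The claimed |C| lies below the Hamming bound.


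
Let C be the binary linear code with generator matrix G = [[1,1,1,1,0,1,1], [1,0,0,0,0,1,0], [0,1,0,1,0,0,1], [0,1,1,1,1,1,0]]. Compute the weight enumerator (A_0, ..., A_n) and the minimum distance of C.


Weight distribution: A_0 = 1, A_1 = 1, A_2 = 1, A_3 = 4, A_4 = 5, A_5 = 3, A_6 = 1. Minimum distance d = 1.

Enumerate all 2^4 = 16 messages m ∈ F_2^4.
For each, compute codeword c = mG in F_2^7, then tally its weight.
  m = 0000 → c = 0000000, weight = 0.
  m = 1000 → c = 1111011, weight = 6.
  m = 0100 → c = 1000010, weight = 2.
  m = 1100 → c = 0111001, weight = 4.
  m = 0010 → c = 0101001, weight = 3.
  m = 1010 → c = 1010010, weight = 3.
  m = 0110 → c = 1101011, weight = 5.
  m = 1110 → c = 0010000, weight = 1.
  m = 0001 → c = 0111110, weight = 5.
  m = 1001 → c = 1000101, weight = 3.
  m = 0101 → c = 1111100, weight = 5.
  m = 1101 → c = 0000111, weight = 3.
  m = 0011 → c = 0010111, weight = 4.
  m = 1011 → c = 1101100, weight = 4.
  m = 0111 → c = 1010101, weight = 4.
  m = 1111 → c = 0101110, weight = 4.
Tally weights:
  weight 0: 1 codewords.
  weight 1: 1 codewords.
  weight 2: 1 codewords.
  weight 3: 4 codewords.
  weight 4: 5 codewords.
  weight 5: 3 codewords.
  weight 6: 1 codewords.
Minimum distance d = smallest w > 0 with A_w > 0 = 1.
Sanity: Σ A_w = 16 = 2^4 = 16 ✓.


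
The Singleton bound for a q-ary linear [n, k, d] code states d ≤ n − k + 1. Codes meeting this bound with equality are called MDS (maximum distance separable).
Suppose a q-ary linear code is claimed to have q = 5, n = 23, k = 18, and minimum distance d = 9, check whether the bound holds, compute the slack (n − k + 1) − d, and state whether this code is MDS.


Singleton RHS = n − k + 1 = 6, slack = -3, bound violated (no such code; not MDS).

Singleton bound: d ≤ n − k + 1.
Here n = 23, k = 18, so n − k + 1 = 6.
Given d = 9, check d ≤ 6: NO.
Slack = (n − k + 1) − d = -3.
The slack is negative: d = 9 exceeds n − k + 1 = 6 by 3, so the Singleton bound is violated and no linear [23, 18, 9]_5 code can exist. In particular it is not MDS (MDS requires d = n − k + 1 exactly).
Description: the claimed parameters are [23, 18, 9]_5; such a code would be impossible (violates the Singleton bound).


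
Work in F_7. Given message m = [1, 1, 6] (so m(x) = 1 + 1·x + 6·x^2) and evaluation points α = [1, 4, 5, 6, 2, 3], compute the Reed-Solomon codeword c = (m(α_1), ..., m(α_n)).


c = [1, 3, 2, 6, 6, 2]

Message polynomial: m(x) = 1 + 1·x + 6·x^2 (mod 7).
For each evaluation point α_i, compute m(α_i) mod 7:
  α_1 = 1: Horner steps 6 → 0 → 1, so m(1) = 1.
  α_2 = 4: Horner steps 6 → 4 → 3, so m(4) = 3.
  α_3 = 5: Horner steps 6 → 3 → 2, so m(5) = 2.
  α_4 = 6: Horner steps 6 → 2 → 6, so m(6) = 6.
  α_5 = 2: Horner steps 6 → 6 → 6, so m(2) = 6.
  α_6 = 3: Horner steps 6 → 5 → 2, so m(3) = 2.
Codeword c = [1, 3, 2, 6, 6, 2] ∈ F_7^6.


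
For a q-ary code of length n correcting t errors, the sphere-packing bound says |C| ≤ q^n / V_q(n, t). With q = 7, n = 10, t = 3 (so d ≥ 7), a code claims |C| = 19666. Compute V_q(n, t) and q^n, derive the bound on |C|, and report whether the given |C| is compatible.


V_q(n, t) = 27601, q^n = 282475249, Hamming bound = 10234, |C| = 19666 > bound (violated).

Step 1: Compute V_q(n, t) = Σ_{j=0}^3 C(n, j) (q−1)^j.
  j = 0: C(10,0)·(6)^0 = 1·1 = 1.
  j = 1: C(10,1)·(6)^1 = 10·6 = 60.
  j = 2: C(10,2)·(6)^2 = 45·36 = 1620.
  j = 3: C(10,3)·(6)^3 = 120·216 = 25920.
  V_q(n, t) = 1 + 60 + 1620 + 25920 = 27601.
Step 2: q^n = 7^10 = 282475249.
Step 3: Hamming bound ⌊q^n / V_q(n,t)⌋ = ⌊282475249/27601⌋ = 10234.
Step 4: Compare |C| = 19666 to 10234: violated.
The claimed |C| lies above the Hamming bound, so no 7-ary code of length 10 with d ≥ 7 can have 19666 codewords.


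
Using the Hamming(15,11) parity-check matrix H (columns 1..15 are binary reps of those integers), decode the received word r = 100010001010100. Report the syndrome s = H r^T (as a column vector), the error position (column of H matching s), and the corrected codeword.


s = (1, 0, 1, 1)^T, error position = 11, corrected codeword c = 100010001000100

Compute s = H r^T mod 2 one row at a time:
  s_1 = 0 + 1 + 0 + 1 + 0 + 1 + 0 + 0 = 3 ≡ 1 (mod 2).
  s_2 = 0 + 1 + 0 + 0 + 0 + 1 + 0 + 0 = 2 ≡ 0 (mod 2).
  s_3 = 0 + 0 + 0 + 0 + 0 + 1 + 0 + 0 = 1 ≡ 1 (mod 2).
  s_4 = 1 + 0 + 1 + 0 + 1 + 1 + 1 + 0 = 5 ≡ 1 (mod 2).
s = (1, 0, 1, 1)^T — this equals column 11 of H (binary 1011), so error is at position 11.
Correct: flip bit 11 of r = 100010001010100 to get c = 100010001000100.


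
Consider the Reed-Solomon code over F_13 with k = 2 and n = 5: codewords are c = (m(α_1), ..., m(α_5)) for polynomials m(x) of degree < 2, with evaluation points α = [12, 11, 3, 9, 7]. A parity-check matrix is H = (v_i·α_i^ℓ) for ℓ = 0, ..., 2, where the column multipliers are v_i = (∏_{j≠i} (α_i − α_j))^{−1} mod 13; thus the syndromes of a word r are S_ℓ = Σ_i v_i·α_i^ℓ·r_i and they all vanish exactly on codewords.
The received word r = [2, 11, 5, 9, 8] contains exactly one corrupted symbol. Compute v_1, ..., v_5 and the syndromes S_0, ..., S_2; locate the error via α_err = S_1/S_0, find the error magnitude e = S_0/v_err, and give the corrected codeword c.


S = (12, 4, 10), error at position 4, error magnitude e = 6, c = [2, 11, 5, 3, 8].

Step 1: column multipliers v_i = (∏_{j≠i}(α_i − α_j))^{−1} mod 13.
  i = 1 (α = 12): (12−11)(12−3)(12−9)(12−7) = 1·9·3·5 = 135 ≡ 5, so v_1 = 5^{−1} = 8 (mod 13).
  i = 2 (α = 11): (11−12)(11−3)(11−9)(11−7) = (−1)·8·2·4 = −64 ≡ 1, so v_2 = 1^{−1} = 1 (mod 13).
  i = 3 (α = 3): (3−12)(3−11)(3−9)(3−7) = (−9)·(−8)·(−6)·(−4) = 1728 ≡ 12, so v_3 = 12^{−1} = 12 (mod 13).
  i = 4 (α = 9): (9−12)(9−11)(9−3)(9−7) = (−3)·(−2)·6·2 = 72 ≡ 7, so v_4 = 7^{−1} = 2 (mod 13).
  i = 5 (α = 7): (7−12)(7−11)(7−3)(7−9) = (−5)·(−4)·4·(−2) = −160 ≡ 9, so v_5 = 9^{−1} = 3 (mod 13).
  v = [8, 1, 12, 2, 3].
Step 2: syndromes of r = [2, 11, 5, 9, 8] (all sums mod 13).
  S_0 = Σ v_i r_i = 8·2 + 1·11 + 12·5 + 2·9 + 3·8 = 129 ≡ 12.
  S_1 = Σ v_i α_i r_i = 8·12·2 + 1·11·11 + 12·3·5 + 2·9·9 + 3·7·8 = 823 ≡ 4.
  α_i^2 mod 13 = [1, 4, 9, 3, 10].
  S_2 = Σ v_i α_i^2 r_i = 8·1·2 + 1·4·11 + 12·9·5 + 2·3·9 + 3·10·8 = 894 ≡ 10.
  S = (12, 4, 10) ≠ 0, so r is not a codeword (an error is present).
Step 3: locate the error. For a single error e at position i, S_ℓ = v_i·e·α_i^ℓ, so α_err = S_1/S_0.
  S_0^{−1} = 12^{−1} = 12 (mod 13), so α_err = 4·12 = 48 ≡ 9 = α_4. Error position i = 4.
  Consistency check: S_2/S_1 = 10·10 = 100 ≡ 9 = α_err ✓ (single-error assumption holds).
Step 4: error magnitude e = S_0/v_4 = S_0·∏_{j≠4}(α_4 − α_j) = 12·7 = 84 ≡ 6 (mod 13).
Step 5: correct position 4: c_4 = r_4 − e = 9 − 6 ≡ 3 (mod 13). Hence c = [2, 11, 5, 3, 8].
  Check: interpolating c through the α_i gives m(x) = 6 + 4·x (degree < 2) with m(α_i) = c_i for every i, so c is indeed a codeword.


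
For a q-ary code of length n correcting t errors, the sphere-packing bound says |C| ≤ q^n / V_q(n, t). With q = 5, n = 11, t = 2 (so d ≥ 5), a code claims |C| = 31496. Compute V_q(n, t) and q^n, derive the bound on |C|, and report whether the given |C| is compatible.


V_q(n, t) = 925, q^n = 48828125, Hamming bound = 52787, |C| = 31496 ≤ bound (satisfied).

Step 1: Compute V_q(n, t) = Σ_{j=0}^2 C(n, j) (q−1)^j.
  j = 0: C(11,0)·(4)^0 = 1·1 = 1.
  j = 1: C(11,1)·(4)^1 = 11·4 = 44.
  j = 2: C(11,2)·(4)^2 = 55·16 = 880.
  V_q(n, t) = 1 + 44 + 880 = 925.
Step 2: q^n = 5^11 = 48828125.
Step 3: Hamming bound ⌊q^n / V_q(n,t)⌋ = ⌊48828125/925⌋ = 52787.
Step 4: Compare |C| = 31496 to 52787: satisfied.
The claimed |C| lies below the Hamming bound.


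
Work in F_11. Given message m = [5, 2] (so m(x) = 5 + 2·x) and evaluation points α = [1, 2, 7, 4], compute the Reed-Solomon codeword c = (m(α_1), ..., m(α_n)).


c = [7, 9, 8, 2]

Message polynomial: m(x) = 5 + 2·x (mod 11).
For each evaluation point α_i, compute m(α_i) mod 11:
  α_1 = 1: Horner steps 2 → 7, so m(1) = 7.
  α_2 = 2: Horner steps 2 → 9, so m(2) = 9.
  α_3 = 7: Horner steps 2 → 8, so m(7) = 8.
  α_4 = 4: Horner steps 2 → 2, so m(4) = 2.
Codeword c = [7, 9, 8, 2] ∈ F_11^4.


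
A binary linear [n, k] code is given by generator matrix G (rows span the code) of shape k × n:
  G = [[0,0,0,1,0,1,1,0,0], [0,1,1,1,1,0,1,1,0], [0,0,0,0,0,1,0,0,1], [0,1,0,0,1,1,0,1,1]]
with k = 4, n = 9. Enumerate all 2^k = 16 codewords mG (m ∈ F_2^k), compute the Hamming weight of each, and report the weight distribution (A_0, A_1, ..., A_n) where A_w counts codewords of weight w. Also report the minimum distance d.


Weight distribution: A_0 = 1, A_2 = 3, A_3 = 4, A_5 = 4, A_6 = 3, A_8 = 1. Minimum distance d = 2.

Enumerate all 2^4 = 16 messages m ∈ F_2^4.
For each, compute codeword c = mG in F_2^9, then tally its weight.
  m = 0000 → c = 000000000, weight = 0.
  m = 1000 → c = 000101100, weight = 3.
  m = 0100 → c = 011110110, weight = 6.
  m = 1100 → c = 011011010, weight = 5.
  m = 0010 → c = 000001001, weight = 2.
  m = 1010 → c = 000100101, weight = 3.
  m = 0110 → c = 011111111, weight = 8.
  m = 1110 → c = 011010011, weight = 5.
  m = 0001 → c = 010011011, weight = 5.
  m = 1001 → c = 010110111, weight = 6.
  m = 0101 → c = 001101101, weight = 5.
  m = 1101 → c = 001000001, weight = 2.
  m = 0011 → c = 010010010, weight = 3.
  m = 1011 → c = 010111110, weight = 6.
  m = 0111 → c = 001100100, weight = 3.
  m = 1111 → c = 001001000, weight = 2.
Tally weights:
  weight 0: 1 codewords.
  weight 2: 3 codewords.
  weight 3: 4 codewords.
  weight 5: 4 codewords.
  weight 6: 3 codewords.
  weight 8: 1 codewords.
Minimum distance d = smallest w > 0 with A_w > 0 = 2.
Sanity: Σ A_w = 16 = 2^4 = 16 ✓.


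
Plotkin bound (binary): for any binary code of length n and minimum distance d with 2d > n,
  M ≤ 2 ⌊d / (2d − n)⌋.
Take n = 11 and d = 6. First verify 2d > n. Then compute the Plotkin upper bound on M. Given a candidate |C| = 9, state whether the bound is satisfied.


Plotkin bound M ≤ 12; given |C| = 9 ≤ bound (satisfied).

Check applicability: 2d = 12, n = 11.
2d − n = 1 > 0, so Plotkin applies.
Compute d/(2d−n) = 6/1 ≈ 6.0000.
⌊d/(2d−n)⌋ = 6.
Plotkin bound: M ≤ 2·6 = 12.
Given |C| = 9, check: satisfied.
This |C| is below the Plotkin bound.


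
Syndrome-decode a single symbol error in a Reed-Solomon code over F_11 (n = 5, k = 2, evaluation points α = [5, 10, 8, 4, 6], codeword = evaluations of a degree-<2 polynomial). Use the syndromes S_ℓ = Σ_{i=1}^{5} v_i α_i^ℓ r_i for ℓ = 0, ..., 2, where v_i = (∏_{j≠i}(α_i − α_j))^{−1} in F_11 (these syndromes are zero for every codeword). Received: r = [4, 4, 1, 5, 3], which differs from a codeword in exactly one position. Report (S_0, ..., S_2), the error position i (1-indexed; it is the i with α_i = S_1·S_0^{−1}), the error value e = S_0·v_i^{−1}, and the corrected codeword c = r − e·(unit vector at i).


S = (3, 8, 3), error at position 2, error magnitude e = 5, c = [4, 10, 1, 5, 3].

Step 1: column multipliers v_i = (∏_{j≠i}(α_i − α_j))^{−1} mod 11.
  i = 1 (α = 5): (5−10)(5−8)(5−4)(5−6) = (−5)·(−3)·1·(−1) = −15 ≡ 7, so v_1 = 7^{−1} = 8 (mod 11).
  i = 2 (α = 10): (10−5)(10−8)(10−4)(10−6) = 5·2·6·4 = 240 ≡ 9, so v_2 = 9^{−1} = 5 (mod 11).
  i = 3 (α = 8): (8−5)(8−10)(8−4)(8−6) = 3·(−2)·4·2 = −48 ≡ 7, so v_3 = 7^{−1} = 8 (mod 11).
  i = 4 (α = 4): (4−5)(4−10)(4−8)(4−6) = (−1)·(−6)·(−4)·(−2) = 48 ≡ 4, so v_4 = 4^{−1} = 3 (mod 11).
  i = 5 (α = 6): (6−5)(6−10)(6−8)(6−4) = 1·(−4)·(−2)·2 = 16 ≡ 5, so v_5 = 5^{−1} = 9 (mod 11).
  v = [8, 5, 8, 3, 9].
Step 2: syndromes of r = [4, 4, 1, 5, 3] (all sums mod 11).
  S_0 = Σ v_i r_i = 8·4 + 5·4 + 8·1 + 3·5 + 9·3 = 102 ≡ 3.
  S_1 = Σ v_i α_i r_i = 8·5·4 + 5·10·4 + 8·8·1 + 3·4·5 + 9·6·3 = 646 ≡ 8.
  α_i^2 mod 11 = [3, 1, 9, 5, 3].
  S_2 = Σ v_i α_i^2 r_i = 8·3·4 + 5·1·4 + 8·9·1 + 3·5·5 + 9·3·3 = 344 ≡ 3.
  S = (3, 8, 3) ≠ 0, so r is not a codeword (an error is present).
Step 3: locate the error. For a single error e at position i, S_ℓ = v_i·e·α_i^ℓ, so α_err = S_1/S_0.
  S_0^{−1} = 3^{−1} = 4 (mod 11), so α_err = 8·4 = 32 ≡ 10 = α_2. Error position i = 2.
  Consistency check: S_2/S_1 = 3·7 = 21 ≡ 10 = α_err ✓ (single-error assumption holds).
Step 4: error magnitude e = S_0/v_2 = S_0·∏_{j≠2}(α_2 − α_j) = 3·9 = 27 ≡ 5 (mod 11).
Step 5: correct position 2: c_2 = r_2 − e = 4 − 5 ≡ 10 (mod 11). Hence c = [4, 10, 1, 5, 3].
  Check: interpolating c through the α_i gives m(x) = 9 + 10·x (degree < 2) with m(α_i) = c_i for every i, so c is indeed a codeword.


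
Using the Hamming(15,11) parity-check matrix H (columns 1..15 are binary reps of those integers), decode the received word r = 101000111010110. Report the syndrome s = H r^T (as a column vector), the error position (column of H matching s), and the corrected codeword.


s = (1, 1, 0, 0)^T, error position = 12, corrected codeword c = 101000111011110

Compute s = H r^T mod 2 one row at a time:
  s_1 = 1 + 1 + 0 + 1 + 0 + 1 + 1 + 0 = 5 ≡ 1 (mod 2).
  s_2 = 0 + 0 + 0 + 1 + 0 + 1 + 1 + 0 = 3 ≡ 1 (mod 2).
  s_3 = 0 + 1 + 0 + 1 + 0 + 1 + 1 + 0 = 4 ≡ 0 (mod 2).
  s_4 = 1 + 1 + 0 + 1 + 1 + 1 + 1 + 0 = 6 ≡ 0 (mod 2).
s = (1, 1, 0, 0)^T — this equals column 12 of H (binary 1100), so error is at position 12.
Correct: flip bit 12 of r = 101000111010110 to get c = 101000111011110.


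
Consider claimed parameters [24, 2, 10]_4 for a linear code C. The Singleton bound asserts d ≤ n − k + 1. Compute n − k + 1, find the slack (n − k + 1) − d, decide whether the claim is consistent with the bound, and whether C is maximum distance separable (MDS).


Singleton RHS = n − k + 1 = 23, slack = 13, bound satisfied, not MDS.

Singleton bound: d ≤ n − k + 1.
Here n = 24, k = 2, so n − k + 1 = 23.
Given d = 10, check d ≤ 23: YES.
Slack = (n − k + 1) − d = 13.
The code is NOT MDS (slack = 13 > 0).
Description: the claimed parameters are [24, 2, 10]_4; such a code would be non-MDS.


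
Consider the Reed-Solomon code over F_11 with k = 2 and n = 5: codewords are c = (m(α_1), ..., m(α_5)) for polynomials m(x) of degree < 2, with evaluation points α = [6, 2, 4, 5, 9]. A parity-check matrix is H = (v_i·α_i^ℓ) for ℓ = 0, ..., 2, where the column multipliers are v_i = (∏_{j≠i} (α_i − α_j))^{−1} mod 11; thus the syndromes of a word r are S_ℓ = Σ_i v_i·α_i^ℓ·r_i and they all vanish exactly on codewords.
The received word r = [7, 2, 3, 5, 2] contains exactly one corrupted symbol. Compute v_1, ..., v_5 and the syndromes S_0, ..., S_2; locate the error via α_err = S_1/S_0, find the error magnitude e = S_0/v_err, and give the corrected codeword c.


S = (1, 2, 4), error at position 2, error magnitude e = 3, c = [7, 10, 3, 5, 2].

Step 1: column multipliers v_i = (∏_{j≠i}(α_i − α_j))^{−1} mod 11.
  i = 1 (α = 6): (6−2)(6−4)(6−5)(6−9) = 4·2·1·(−3) = −24 ≡ 9, so v_1 = 9^{−1} = 5 (mod 11).
  i = 2 (α = 2): (2−6)(2−4)(2−5)(2−9) = (−4)·(−2)·(−3)·(−7) = 168 ≡ 3, so v_2 = 3^{−1} = 4 (mod 11).
  i = 3 (α = 4): (4−6)(4−2)(4−5)(4−9) = (−2)·2·(−1)·(−5) = −20 ≡ 2, so v_3 = 2^{−1} = 6 (mod 11).
  i = 4 (α = 5): (5−6)(5−2)(5−4)(5−9) = (−1)·3·1·(−4) = 12 ≡ 1, so v_4 = 1^{−1} = 1 (mod 11).
  i = 5 (α = 9): (9−6)(9−2)(9−4)(9−5) = 3·7·5·4 = 420 ≡ 2, so v_5 = 2^{−1} = 6 (mod 11).
  v = [5, 4, 6, 1, 6].
Step 2: syndromes of r = [7, 2, 3, 5, 2] (all sums mod 11).
  S_0 = Σ v_i r_i = 5·7 + 4·2 + 6·3 + 1·5 + 6·2 = 78 ≡ 1.
  S_1 = Σ v_i α_i r_i = 5·6·7 + 4·2·2 + 6·4·3 + 1·5·5 + 6·9·2 = 431 ≡ 2.
  α_i^2 mod 11 = [3, 4, 5, 3, 4].
  S_2 = Σ v_i α_i^2 r_i = 5·3·7 + 4·4·2 + 6·5·3 + 1·3·5 + 6·4·2 = 290 ≡ 4.
  S = (1, 2, 4) ≠ 0, so r is not a codeword (an error is present).
Step 3: locate the error. For a single error e at position i, S_ℓ = v_i·e·α_i^ℓ, so α_err = S_1/S_0.
  S_0^{−1} = 1^{−1} = 1 (mod 11), so α_err = 2·1 = 2 ≡ 2 = α_2. Error position i = 2.
  Consistency check: S_2/S_1 = 4·6 = 24 ≡ 2 = α_err ✓ (single-error assumption holds).
Step 4: error magnitude e = S_0/v_2 = S_0·∏_{j≠2}(α_2 − α_j) = 1·3 = 3 ≡ 3 (mod 11).
Step 5: correct position 2: c_2 = r_2 − e = 2 − 3 ≡ 10 (mod 11). Hence c = [7, 10, 3, 5, 2].
  Check: interpolating c through the α_i gives m(x) = 6 + 2·x (degree < 2) with m(α_i) = c_i for every i, so c is indeed a codeword.


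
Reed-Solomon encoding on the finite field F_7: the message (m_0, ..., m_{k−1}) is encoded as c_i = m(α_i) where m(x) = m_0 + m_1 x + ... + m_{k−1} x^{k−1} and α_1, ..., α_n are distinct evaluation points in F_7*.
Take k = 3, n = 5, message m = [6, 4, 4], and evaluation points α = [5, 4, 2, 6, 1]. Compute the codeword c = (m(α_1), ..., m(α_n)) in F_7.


c = [0, 2, 2, 6, 0]

Message polynomial: m(x) = 6 + 4·x + 4·x^2 (mod 7).
For each evaluation point α_i, compute m(α_i) mod 7:
  α_1 = 5: Horner steps 4 → 3 → 0, so m(5) = 0.
  α_2 = 4: Horner steps 4 → 6 → 2, so m(4) = 2.
  α_3 = 2: Horner steps 4 → 5 → 2, so m(2) = 2.
  α_4 = 6: Horner steps 4 → 0 → 6, so m(6) = 6.
  α_5 = 1: Horner steps 4 → 1 → 0, so m(1) = 0.
Codeword c = [0, 2, 2, 6, 0] ∈ F_7^5.


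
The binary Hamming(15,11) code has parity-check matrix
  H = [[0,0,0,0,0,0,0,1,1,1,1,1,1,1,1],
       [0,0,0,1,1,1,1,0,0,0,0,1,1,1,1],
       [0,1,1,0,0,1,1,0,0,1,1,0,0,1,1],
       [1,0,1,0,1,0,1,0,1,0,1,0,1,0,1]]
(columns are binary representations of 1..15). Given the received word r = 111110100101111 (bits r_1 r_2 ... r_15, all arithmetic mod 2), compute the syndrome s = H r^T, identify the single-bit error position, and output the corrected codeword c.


s = (1, 1, 0, 0)^T, error position = 12, corrected codeword c = 111110100100111

Compute s = H r^T mod 2 one row at a time:
  s_1 = 0 + 0 + 1 + 0 + 1 + 1 + 1 + 1 = 5 ≡ 1 (mod 2).
  s_2 = 1 + 1 + 0 + 1 + 1 + 1 + 1 + 1 = 7 ≡ 1 (mod 2).
  s_3 = 1 + 1 + 0 + 1 + 1 + 0 + 1 + 1 = 6 ≡ 0 (mod 2).
  s_4 = 1 + 1 + 1 + 1 + 0 + 0 + 1 + 1 = 6 ≡ 0 (mod 2).
s = (1, 1, 0, 0)^T — this equals column 12 of H (binary 1100), so error is at position 12.
Correct: flip bit 12 of r = 111110100101111 to get c = 111110100100111.


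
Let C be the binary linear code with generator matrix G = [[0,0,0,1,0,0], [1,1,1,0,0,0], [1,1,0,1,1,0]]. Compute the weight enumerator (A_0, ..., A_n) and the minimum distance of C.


Weight distribution: A_0 = 1, A_1 = 1, A_2 = 1, A_3 = 3, A_4 = 2. Minimum distance d = 1.

Enumerate all 2^3 = 8 messages m ∈ F_2^3.
For each, compute codeword c = mG in F_2^6, then tally its weight.
  m = 000 → c = 000000, weight = 0.
  m = 100 → c = 000100, weight = 1.
  m = 010 → c = 111000, weight = 3.
  m = 110 → c = 111100, weight = 4.
  m = 001 → c = 110110, weight = 4.
  m = 101 → c = 110010, weight = 3.
  m = 011 → c = 001110, weight = 3.
  m = 111 → c = 001010, weight = 2.
Tally weights:
  weight 0: 1 codewords.
  weight 1: 1 codewords.
  weight 2: 1 codewords.
  weight 3: 3 codewords.
  weight 4: 2 codewords.
Minimum distance d = smallest w > 0 with A_w > 0 = 1.
Sanity: Σ A_w = 8 = 2^3 = 8 ✓.


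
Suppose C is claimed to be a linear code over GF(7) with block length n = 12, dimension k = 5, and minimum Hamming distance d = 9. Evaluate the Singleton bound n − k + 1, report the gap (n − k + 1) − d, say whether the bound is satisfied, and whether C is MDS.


Singleton RHS = n − k + 1 = 8, slack = -1, bound violated (no such code; not MDS).

Singleton bound: d ≤ n − k + 1.
Here n = 12, k = 5, so n − k + 1 = 8.
Given d = 9, check d ≤ 8: NO.
Slack = (n − k + 1) − d = -1.
The slack is negative: d = 9 exceeds n − k + 1 = 8 by 1, so the Singleton bound is violated and no linear [12, 5, 9]_7 code can exist. In particular it is not MDS (MDS requires d = n − k + 1 exactly).
Description: the claimed parameters are [12, 5, 9]_7; such a code would be impossible (violates the Singleton bound).


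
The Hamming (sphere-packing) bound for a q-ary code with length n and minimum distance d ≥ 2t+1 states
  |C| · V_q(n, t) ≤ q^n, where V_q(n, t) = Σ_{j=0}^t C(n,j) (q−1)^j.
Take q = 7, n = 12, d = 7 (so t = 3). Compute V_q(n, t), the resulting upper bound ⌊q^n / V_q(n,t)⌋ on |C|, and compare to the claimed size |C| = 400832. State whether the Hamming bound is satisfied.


V_q(n, t) = 49969, q^n = 13841287201, Hamming bound = 276997, |C| = 400832 > bound (violated).

Step 1: Compute V_q(n, t) = Σ_{j=0}^3 C(n, j) (q−1)^j.
  j = 0: C(12,0)·(6)^0 = 1·1 = 1.
  j = 1: C(12,1)·(6)^1 = 12·6 = 72.
  j = 2: C(12,2)·(6)^2 = 66·36 = 2376.
  j = 3: C(12,3)·(6)^3 = 220·216 = 47520.
  V_q(n, t) = 1 + 72 + 2376 + 47520 = 49969.
Step 2: q^n = 7^12 = 13841287201.
Step 3: Hamming bound ⌊q^n / V_q(n,t)⌋ = ⌊13841287201/49969⌋ = 276997.
Step 4: Compare |C| = 400832 to 276997: violated.
The claimed |C| lies above the Hamming bound, so no 7-ary code of length 12 with d ≥ 7 can have 400832 codewords.


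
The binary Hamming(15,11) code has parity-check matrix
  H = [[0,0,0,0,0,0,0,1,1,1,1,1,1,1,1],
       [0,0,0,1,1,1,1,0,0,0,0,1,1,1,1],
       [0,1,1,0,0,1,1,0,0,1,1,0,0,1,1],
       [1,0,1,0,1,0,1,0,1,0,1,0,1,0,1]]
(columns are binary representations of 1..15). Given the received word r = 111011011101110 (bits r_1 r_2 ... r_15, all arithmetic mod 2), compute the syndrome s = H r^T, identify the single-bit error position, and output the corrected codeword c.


s = (0, 1, 1, 1)^T, error position = 7, corrected codeword c = 111011111101110

Compute s = H r^T mod 2 one row at a time:
  s_1 = 1 + 1 + 1 + 0 + 1 + 1 + 1 + 0 = 6 ≡ 0 (mod 2).
  s_2 = 0 + 1 + 1 + 0 + 1 + 1 + 1 + 0 = 5 ≡ 1 (mod 2).
  s_3 = 1 + 1 + 1 + 0 + 1 + 0 + 1 + 0 = 5 ≡ 1 (mod 2).
  s_4 = 1 + 1 + 1 + 0 + 1 + 0 + 1 + 0 = 5 ≡ 1 (mod 2).
s = (0, 1, 1, 1)^T — this equals column 7 of H (binary 0111), so error is at position 7.
Correct: flip bit 7 of r = 111011011101110 to get c = 111011111101110.


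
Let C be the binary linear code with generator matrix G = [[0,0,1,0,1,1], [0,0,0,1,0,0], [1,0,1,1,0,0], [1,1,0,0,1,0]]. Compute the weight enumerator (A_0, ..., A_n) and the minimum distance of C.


Weight distribution: A_0 = 1, A_1 = 1, A_2 = 2, A_3 = 6, A_4 = 5, A_5 = 1. Minimum distance d = 1.

Enumerate all 2^4 = 16 messages m ∈ F_2^4.
For each, compute codeword c = mG in F_2^6, then tally its weight.
  m = 0000 → c = 000000, weight = 0.
  m = 1000 → c = 001011, weight = 3.
  m = 0100 → c = 000100, weight = 1.
  m = 1100 → c = 001111, weight = 4.
  m = 0010 → c = 101100, weight = 3.
  m = 1010 → c = 100111, weight = 4.
  m = 0110 → c = 101000, weight = 2.
  m = 1110 → c = 100011, weight = 3.
  m = 0001 → c = 110010, weight = 3.
  m = 1001 → c = 111001, weight = 4.
  m = 0101 → c = 110110, weight = 4.
  m = 1101 → c = 111101, weight = 5.
  m = 0011 → c = 011110, weight = 4.
  m = 1011 → c = 010101, weight = 3.
  m = 0111 → c = 011010, weight = 3.
  m = 1111 → c = 010001, weight = 2.
Tally weights:
  weight 0: 1 codewords.
  weight 1: 1 codewords.
  weight 2: 2 codewords.
  weight 3: 6 codewords.
  weight 4: 5 codewords.
  weight 5: 1 codewords.
Minimum distance d = smallest w > 0 with A_w > 0 = 1.
Sanity: Σ A_w = 16 = 2^4 = 16 ✓.


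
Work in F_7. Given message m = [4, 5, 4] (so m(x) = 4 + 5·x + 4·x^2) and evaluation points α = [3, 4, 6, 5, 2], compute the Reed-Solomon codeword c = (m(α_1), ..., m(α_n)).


c = [6, 4, 3, 3, 2]

Message polynomial: m(x) = 4 + 5·x + 4·x^2 (mod 7).
For each evaluation point α_i, compute m(α_i) mod 7:
  α_1 = 3: Horner steps 4 → 3 → 6, so m(3) = 6.
  α_2 = 4: Horner steps 4 → 0 → 4, so m(4) = 4.
  α_3 = 6: Horner steps 4 → 1 → 3, so m(6) = 3.
  α_4 = 5: Horner steps 4 → 4 → 3, so m(5) = 3.
  α_5 = 2: Horner steps 4 → 6 → 2, so m(2) = 2.
Codeword c = [6, 4, 3, 3, 2] ∈ F_7^5.


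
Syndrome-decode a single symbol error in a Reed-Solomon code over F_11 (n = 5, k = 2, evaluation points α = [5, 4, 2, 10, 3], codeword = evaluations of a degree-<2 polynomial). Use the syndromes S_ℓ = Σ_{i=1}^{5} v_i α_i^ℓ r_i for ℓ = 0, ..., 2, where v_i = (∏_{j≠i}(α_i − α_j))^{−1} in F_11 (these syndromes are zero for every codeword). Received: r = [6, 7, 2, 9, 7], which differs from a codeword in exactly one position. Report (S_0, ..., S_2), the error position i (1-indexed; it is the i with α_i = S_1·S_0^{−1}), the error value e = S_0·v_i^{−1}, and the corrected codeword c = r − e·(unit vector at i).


S = (6, 2, 8), error at position 2, error magnitude e = 6, c = [6, 1, 2, 9, 7].

Step 1: column multipliers v_i = (∏_{j≠i}(α_i − α_j))^{−1} mod 11.
  i = 1 (α = 5): (5−4)(5−2)(5−10)(5−3) = 1·3·(−5)·2 = −30 ≡ 3, so v_1 = 3^{−1} = 4 (mod 11).
  i = 2 (α = 4): (4−5)(4−2)(4−10)(4−3) = (−1)·2·(−6)·1 = 12 ≡ 1, so v_2 = 1^{−1} = 1 (mod 11).
  i = 3 (α = 2): (2−5)(2−4)(2−10)(2−3) = (−3)·(−2)·(−8)·(−1) = 48 ≡ 4, so v_3 = 4^{−1} = 3 (mod 11).
  i = 4 (α = 10): (10−5)(10−4)(10−2)(10−3) = 5·6·8·7 = 1680 ≡ 8, so v_4 = 8^{−1} = 7 (mod 11).
  i = 5 (α = 3): (3−5)(3−4)(3−2)(3−10) = (−2)·(−1)·1·(−7) = −14 ≡ 8, so v_5 = 8^{−1} = 7 (mod 11).
  v = [4, 1, 3, 7, 7].
Step 2: syndromes of r = [6, 7, 2, 9, 7] (all sums mod 11).
  S_0 = Σ v_i r_i = 4·6 + 1·7 + 3·2 + 7·9 + 7·7 = 149 ≡ 6.
  S_1 = Σ v_i α_i r_i = 4·5·6 + 1·4·7 + 3·2·2 + 7·10·9 + 7·3·7 = 937 ≡ 2.
  α_i^2 mod 11 = [3, 5, 4, 1, 9].
  S_2 = Σ v_i α_i^2 r_i = 4·3·6 + 1·5·7 + 3·4·2 + 7·1·9 + 7·9·7 = 635 ≡ 8.
  S = (6, 2, 8) ≠ 0, so r is not a codeword (an error is present).
Step 3: locate the error. For a single error e at position i, S_ℓ = v_i·e·α_i^ℓ, so α_err = S_1/S_0.
  S_0^{−1} = 6^{−1} = 2 (mod 11), so α_err = 2·2 = 4 ≡ 4 = α_2. Error position i = 2.
  Consistency check: S_2/S_1 = 8·6 = 48 ≡ 4 = α_err ✓ (single-error assumption holds).
Step 4: error magnitude e = S_0/v_2 = S_0·∏_{j≠2}(α_2 − α_j) = 6·1 = 6 ≡ 6 (mod 11).
Step 5: correct position 2: c_2 = r_2 − e = 7 − 6 ≡ 1 (mod 11). Hence c = [6, 1, 2, 9, 7].
  Check: interpolating c through the α_i gives m(x) = 3 + 5·x (degree < 2) with m(α_i) = c_i for every i, so c is indeed a codeword.
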